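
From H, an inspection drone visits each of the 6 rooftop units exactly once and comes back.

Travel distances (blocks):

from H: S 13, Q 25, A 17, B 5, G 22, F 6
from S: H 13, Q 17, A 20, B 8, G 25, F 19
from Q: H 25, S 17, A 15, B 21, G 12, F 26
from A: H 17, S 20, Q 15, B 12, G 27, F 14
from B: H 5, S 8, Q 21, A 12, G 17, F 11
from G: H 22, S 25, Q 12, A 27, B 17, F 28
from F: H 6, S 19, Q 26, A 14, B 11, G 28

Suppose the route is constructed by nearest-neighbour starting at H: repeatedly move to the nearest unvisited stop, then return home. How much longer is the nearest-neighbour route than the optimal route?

H: B=5, F=6, S=13, A=17, G=22, Q=25 ⇒ B
B: S=8, F=11, A=12, G=17, Q=21 ⇒ S
S: Q=17, F=19, A=20, G=25 ⇒ Q
Q: G=12, A=15, F=26 ⇒ G
G: A=27, F=28 ⇒ A
A: F=14 ⇒ F
NN route H → B → S → Q → G → A → F → H costs 89.
Optimal: H → S → B → G → Q → A → F → H costs 85 (by enumerating all 360 distinct tours).
Excess = 89 − 85 = 4.

The nearest-neighbour route is 4 blocks longer than optimal.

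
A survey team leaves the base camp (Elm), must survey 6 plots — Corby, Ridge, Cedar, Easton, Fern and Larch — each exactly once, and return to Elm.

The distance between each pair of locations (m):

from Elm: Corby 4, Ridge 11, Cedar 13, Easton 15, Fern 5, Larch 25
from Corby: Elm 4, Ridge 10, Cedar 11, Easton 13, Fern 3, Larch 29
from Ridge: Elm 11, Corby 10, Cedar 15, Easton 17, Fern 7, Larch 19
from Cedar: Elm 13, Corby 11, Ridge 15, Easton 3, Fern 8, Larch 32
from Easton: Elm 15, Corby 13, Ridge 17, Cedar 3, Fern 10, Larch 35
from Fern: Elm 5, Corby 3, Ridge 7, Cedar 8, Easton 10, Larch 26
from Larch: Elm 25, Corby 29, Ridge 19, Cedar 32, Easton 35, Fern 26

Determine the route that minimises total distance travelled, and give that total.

Elm → Corby → Ridge → Cedar → Easton → Fern → Larch → Elm: 4+10+15+3+10+26+25 = 93
Elm → Corby → Ridge → Cedar → Easton → Larch → Fern → Elm: 4+10+15+3+35+26+5 = 98
Elm → Corby → Ridge → Cedar → Fern → Easton → Larch → Elm: 4+10+15+8+10+35+25 = 107
Elm → Corby → Ridge → Cedar → Fern → Larch → Easton → Elm: 4+10+15+8+26+35+15 = 113
Elm → Corby → Ridge → Cedar → Larch → Easton → Fern → Elm: 4+10+15+32+35+10+5 = 111
Elm → Corby → Ridge → Cedar → Larch → Fern → Easton → Elm: 4+10+15+32+26+10+15 = 112
Elm → Corby → Ridge → Easton → Cedar → Fern → Larch → Elm: 4+10+17+3+8+26+25 = 93
Elm → Corby → Ridge → Easton → Cedar → Larch → Fern → Elm: 4+10+17+3+32+26+5 = 97
… (352 more)
Elm → Corby → Cedar → Easton → Fern → Ridge → Larch → Elm: 4+11+3+10+7+19+25 = 79  ← best
The minimum is 79.
One optimal route: Elm → Corby → Cedar → Easton → Fern → Ridge → Larch → Elm (or its reverse).

Minimum total distance: 79 m.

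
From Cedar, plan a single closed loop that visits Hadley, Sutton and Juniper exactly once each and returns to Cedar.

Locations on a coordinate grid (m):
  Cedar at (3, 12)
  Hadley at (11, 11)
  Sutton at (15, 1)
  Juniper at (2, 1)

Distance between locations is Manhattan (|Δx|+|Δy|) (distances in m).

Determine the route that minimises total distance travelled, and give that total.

48 m — the shortest possible round trip.

With 3 stops there are 3!/2 = 3 distinct round trips (a route and its reverse cost the same).
Cedar→Hadley→Sutton→Juniper→Cedar: 9+14+13+12 = 48
Cedar→Hadley→Juniper→Sutton→Cedar: 9+19+13+23 = 64
Cedar→Sutton→Hadley→Juniper→Cedar: 23+14+19+12 = 68
The minimum is 48.
One optimal route: Cedar → Hadley → Sutton → Juniper → Cedar (or its reverse).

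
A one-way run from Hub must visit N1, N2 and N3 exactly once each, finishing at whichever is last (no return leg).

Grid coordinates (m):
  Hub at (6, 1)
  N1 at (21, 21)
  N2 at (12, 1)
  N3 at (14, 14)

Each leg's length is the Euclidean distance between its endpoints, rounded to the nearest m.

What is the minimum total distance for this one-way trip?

Shortest open route: 29 m.

There are 3! = 6 possible orderings.
Hub → N1 → N2 → N3: 25+22+13 = 60
Hub → N1 → N3 → N2: 25+10+13 = 48
Hub → N2 → N1 → N3: 6+22+10 = 38
Hub → N2 → N3 → N1: 6+13+10 = 29
Hub → N3 → N1 → N2: 15+10+22 = 47
Hub → N3 → N2 → N1: 15+13+22 = 50
The minimum is 29.
One shortest path: Hub → N2 → N3 → N1.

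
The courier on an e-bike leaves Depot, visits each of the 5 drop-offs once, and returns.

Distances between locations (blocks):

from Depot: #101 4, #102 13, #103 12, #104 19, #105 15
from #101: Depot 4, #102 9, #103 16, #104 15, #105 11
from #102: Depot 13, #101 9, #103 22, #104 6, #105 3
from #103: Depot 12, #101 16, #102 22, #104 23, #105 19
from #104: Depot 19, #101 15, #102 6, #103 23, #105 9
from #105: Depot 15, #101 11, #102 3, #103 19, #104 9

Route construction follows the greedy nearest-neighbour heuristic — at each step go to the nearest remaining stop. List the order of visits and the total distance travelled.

At Depot the remaining stops are #101 4, #103 12, #102 13, #105 15, #104 19; go to #101.
At #101 the remaining stops are #102 9, #105 11, #104 15, #103 16; go to #102.
At #102 the remaining stops are #105 3, #104 6, #103 22; go to #105.
At #105 the remaining stops are #104 9, #103 19; go to #104.
At #104 the remaining stops are #103 23; go to #103.
Return #103→Depot: 12.
Total = 4 + 9 + 3 + 9 + 23 + 12 = 60.

Nearest-neighbour total = 60 blocks; route Depot → #101 → #102 → #105 → #104 → #103 → Depot.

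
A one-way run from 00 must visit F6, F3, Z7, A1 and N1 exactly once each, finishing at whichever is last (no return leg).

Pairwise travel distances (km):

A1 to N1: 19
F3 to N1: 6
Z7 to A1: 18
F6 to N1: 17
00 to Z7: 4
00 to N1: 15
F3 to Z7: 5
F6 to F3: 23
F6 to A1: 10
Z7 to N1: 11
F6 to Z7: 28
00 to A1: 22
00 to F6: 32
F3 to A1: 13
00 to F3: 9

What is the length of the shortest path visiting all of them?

42 km — the minimum one-way total.

There are 5! = 120 possible orderings.
00 - F6 - F3 - Z7 - A1 - N1: 32+23+5+18+19 = 97
00 - F6 - F3 - Z7 - N1 - A1: 32+23+5+11+19 = 90
00 - F6 - F3 - A1 - Z7 - N1: 32+23+13+18+11 = 97
00 - F6 - F3 - A1 - N1 - Z7: 32+23+13+19+11 = 98
00 - F6 - F3 - N1 - Z7 - A1: 32+23+6+11+18 = 90
00 - F6 - F3 - N1 - A1 - Z7: 32+23+6+19+18 = 98
00 - F6 - Z7 - F3 - A1 - N1: 32+28+5+13+19 = 97
00 - F6 - Z7 - F3 - N1 - A1: 32+28+5+6+19 = 90
00 - F6 - Z7 - A1 - F3 - N1: 32+28+18+13+6 = 97
00 - F6 - Z7 - A1 - N1 - F3: 32+28+18+19+6 = 103
00 - F6 - Z7 - N1 - F3 - A1: 32+28+11+6+13 = 90
00 - F6 - Z7 - N1 - A1 - F3: 32+28+11+19+13 = 103
00 - F6 - A1 - F3 - Z7 - N1: 32+10+13+5+11 = 71
00 - F6 - A1 - F3 - N1 - Z7: 32+10+13+6+11 = 72
… (106 more)
00 - Z7 - F3 - N1 - F6 - A1: 4+5+6+17+10 = 42  ← best
The minimum is 42.
One shortest path: 00 → Z7 → F3 → N1 → F6 → A1.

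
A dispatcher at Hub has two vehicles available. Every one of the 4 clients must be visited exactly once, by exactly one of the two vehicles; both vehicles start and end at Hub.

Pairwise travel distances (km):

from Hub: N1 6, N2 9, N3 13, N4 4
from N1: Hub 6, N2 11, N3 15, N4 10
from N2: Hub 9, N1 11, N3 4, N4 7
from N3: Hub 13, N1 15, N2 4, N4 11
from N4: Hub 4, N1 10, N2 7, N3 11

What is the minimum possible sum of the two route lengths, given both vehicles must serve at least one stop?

There are 2^3 − 1 = 7 ways to divide the 4 stops into two non-empty groups. For each, the best each vehicle can do is its own shortest tour through its group:
  {N1} + {N2, N3, N4}: 12 + 28 = 40
  {N2} + {N1, N3, N4}: 18 + 36 = 54
  {N1, N2} + {N3, N4}: 26 + 28 = 54
  {N3} + {N1, N2, N4}: 26 + 28 = 54
  {N1, N3} + {N2, N4}: 34 + 20 = 54
  {N2, N3} + {N1, N4}: 26 + 20 = 46
  … (7 splits in total)
Best: vehicle 1 Hub → N1 → Hub = 12; vehicle 2 Hub → N2 → N3 → N4 → Hub = 28; combined 40.

40 km — the smallest possible combined total.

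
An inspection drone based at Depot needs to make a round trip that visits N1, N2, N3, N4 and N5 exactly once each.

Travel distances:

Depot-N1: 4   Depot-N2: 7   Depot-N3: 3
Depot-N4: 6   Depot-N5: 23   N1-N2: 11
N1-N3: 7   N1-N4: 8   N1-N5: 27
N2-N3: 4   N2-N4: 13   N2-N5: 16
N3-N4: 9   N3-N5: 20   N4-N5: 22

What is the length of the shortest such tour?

57 — the shortest possible round trip.

There are 60 distinct closed tours to check (reversals are equivalent).
Depot-N1-N2-N3-N4-N5-Depot: 4+11+4+9+22+23 = 73
Depot-N1-N2-N3-N5-N4-Depot: 4+11+4+20+22+6 = 67
Depot-N1-N2-N4-N3-N5-Depot: 4+11+13+9+20+23 = 80
Depot-N1-N2-N4-N5-N3-Depot: 4+11+13+22+20+3 = 73
Depot-N1-N2-N5-N3-N4-Depot: 4+11+16+20+9+6 = 66
Depot-N1-N2-N5-N4-N3-Depot: 4+11+16+22+9+3 = 65
Depot-N1-N3-N2-N4-N5-Depot: 4+7+4+13+22+23 = 73
Depot-N1-N3-N2-N5-N4-Depot: 4+7+4+16+22+6 = 59
Depot-N1-N3-N4-N2-N5-Depot: 4+7+9+13+16+23 = 72
Depot-N1-N3-N4-N5-N2-Depot: 4+7+9+22+16+7 = 65
Depot-N1-N3-N5-N2-N4-Depot: 4+7+20+16+13+6 = 66
Depot-N1-N3-N5-N4-N2-Depot: 4+7+20+22+13+7 = 73
Depot-N1-N4-N2-N3-N5-Depot: 4+8+13+4+20+23 = 72
Depot-N1-N4-N2-N5-N3-Depot: 4+8+13+16+20+3 = 64
… (46 more)
Depot-N1-N4-N5-N2-N3-Depot: 4+8+22+16+4+3 = 57  ← best
The minimum is 57.
One optimal route: Depot → N1 → N4 → N5 → N2 → N3 → Depot (or its reverse).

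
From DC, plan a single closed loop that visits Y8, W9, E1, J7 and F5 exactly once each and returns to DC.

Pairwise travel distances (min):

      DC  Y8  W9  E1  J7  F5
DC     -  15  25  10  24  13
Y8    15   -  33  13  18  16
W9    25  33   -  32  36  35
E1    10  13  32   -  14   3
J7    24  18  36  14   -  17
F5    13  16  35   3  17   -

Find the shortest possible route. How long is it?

DC → Y8 → W9 → E1 → J7 → F5 → DC: 15+33+32+14+17+13 = 124
DC → Y8 → W9 → E1 → F5 → J7 → DC: 15+33+32+3+17+24 = 124
DC → Y8 → W9 → J7 → E1 → F5 → DC: 15+33+36+14+3+13 = 114
DC → Y8 → W9 → J7 → F5 → E1 → DC: 15+33+36+17+3+10 = 114
DC → Y8 → W9 → F5 → E1 → J7 → DC: 15+33+35+3+14+24 = 124
DC → Y8 → W9 → F5 → J7 → E1 → DC: 15+33+35+17+14+10 = 124
DC → Y8 → E1 → W9 → J7 → F5 → DC: 15+13+32+36+17+13 = 126
DC → Y8 → E1 → W9 → F5 → J7 → DC: 15+13+32+35+17+24 = 136
DC → Y8 → E1 → J7 → W9 → F5 → DC: 15+13+14+36+35+13 = 126
DC → Y8 → E1 → J7 → F5 → W9 → DC: 15+13+14+17+35+25 = 119
DC → Y8 → E1 → F5 → W9 → J7 → DC: 15+13+3+35+36+24 = 126
DC → Y8 → E1 → F5 → J7 → W9 → DC: 15+13+3+17+36+25 = 109
DC → Y8 → J7 → W9 → E1 → F5 → DC: 15+18+36+32+3+13 = 117
DC → Y8 → J7 → W9 → F5 → E1 → DC: 15+18+36+35+3+10 = 117
… (46 more)
DC → W9 → Y8 → J7 → E1 → F5 → DC: 25+33+18+14+3+13 = 106  ← best
The minimum is 106.
One optimal route: DC → W9 → Y8 → J7 → E1 → F5 → DC (or its reverse).

106 min — the shortest possible round trip.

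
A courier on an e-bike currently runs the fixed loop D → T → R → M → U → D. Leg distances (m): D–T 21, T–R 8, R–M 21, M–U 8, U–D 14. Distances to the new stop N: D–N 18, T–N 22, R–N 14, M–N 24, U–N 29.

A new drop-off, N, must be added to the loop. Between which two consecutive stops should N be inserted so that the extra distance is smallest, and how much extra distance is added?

Insertion cost between consecutive stops i–j is d(i,N) + d(N,j) − d(i,j):
  between D and T: 18 + 22 − 21 = 19
  between T and R: 22 + 14 − 8 = 28
  between R and M: 14 + 24 − 21 = 17
  between M and U: 24 + 29 − 8 = 45
  between U and D: 29 + 18 − 14 = 33
Cheapest insertion is between R and M, adding 17.
New total = 72 + 17 = 89.

+17 m — insert N between R and M.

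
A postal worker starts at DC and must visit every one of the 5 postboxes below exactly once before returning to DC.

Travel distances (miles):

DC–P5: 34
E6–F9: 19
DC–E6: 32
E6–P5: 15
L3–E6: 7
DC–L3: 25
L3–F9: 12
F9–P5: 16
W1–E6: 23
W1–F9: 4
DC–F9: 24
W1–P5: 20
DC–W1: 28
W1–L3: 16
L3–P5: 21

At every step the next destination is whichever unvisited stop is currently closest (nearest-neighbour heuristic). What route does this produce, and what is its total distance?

From DC: distances to unvisited — F9=24, L3=25, W1=28, E6=32, P5=34. Nearest is F9 (24).
From F9: distances to unvisited — W1=4, L3=12, P5=16, E6=19. Nearest is W1 (4).
From W1: distances to unvisited — L3=16, P5=20, E6=23. Nearest is L3 (16).
From L3: distances to unvisited — E6=7, P5=21. Nearest is E6 (7).
From E6: distances to unvisited — P5=15. Nearest is P5 (15).
Return P5→DC: 34.
Total = 24 + 4 + 16 + 7 + 15 + 34 = 100.

Nearest-neighbour total = 100 miles; route DC → F9 → W1 → L3 → E6 → P5 → DC.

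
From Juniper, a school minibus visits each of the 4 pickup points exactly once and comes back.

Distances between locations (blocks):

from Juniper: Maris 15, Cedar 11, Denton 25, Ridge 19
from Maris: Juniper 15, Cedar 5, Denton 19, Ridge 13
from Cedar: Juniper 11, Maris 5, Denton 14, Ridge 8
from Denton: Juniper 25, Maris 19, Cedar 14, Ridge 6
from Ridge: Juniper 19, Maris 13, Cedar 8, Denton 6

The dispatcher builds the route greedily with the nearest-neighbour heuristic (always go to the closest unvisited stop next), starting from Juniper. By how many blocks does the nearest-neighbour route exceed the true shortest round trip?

From Juniper: Cedar=11, Maris=15, Ridge=19, Denton=25 → choose Cedar (11).
From Cedar: Maris=5, Ridge=8, Denton=14 → choose Maris (5).
From Maris: Ridge=13, Denton=19 → choose Ridge (13).
From Ridge: Denton=6 → choose Denton (6).
NN route Juniper → Cedar → Maris → Ridge → Denton → Juniper costs 60.
Optimal: Juniper → Maris → Cedar → Denton → Ridge → Juniper costs 59 (by enumerating all 12 distinct tours).
Excess = 60 − 59 = 1.

1 blocks longer than the optimal tour.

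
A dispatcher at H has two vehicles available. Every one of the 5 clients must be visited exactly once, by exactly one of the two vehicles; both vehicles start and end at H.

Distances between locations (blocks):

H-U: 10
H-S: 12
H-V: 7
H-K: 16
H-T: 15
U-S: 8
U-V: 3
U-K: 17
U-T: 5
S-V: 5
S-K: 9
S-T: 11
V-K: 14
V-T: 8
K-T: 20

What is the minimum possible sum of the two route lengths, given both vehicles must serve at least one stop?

There are 2^4 − 1 = 15 ways to divide the 5 stops into two non-empty groups. For each, the best each vehicle can do is its own shortest tour through its group:
  {U} + {S, V, K, T}: 20 + 51 = 71
  {S} + {U, V, K, T}: 24 + 51 = 75
  {U, S} + {V, K, T}: 30 + 51 = 81
  {V} + {U, S, K, T}: 14 + 51 = 65
  {U, V} + {S, K, T}: 20 + 51 = 71
  {S, V} + {U, K, T}: 24 + 51 = 75
  … (15 splits in total)
Best: vehicle 1 H → V → H = 14; vehicle 2 H → U → T → S → K → H = 51; combined 65.

Minimum combined distance: 65 blocks.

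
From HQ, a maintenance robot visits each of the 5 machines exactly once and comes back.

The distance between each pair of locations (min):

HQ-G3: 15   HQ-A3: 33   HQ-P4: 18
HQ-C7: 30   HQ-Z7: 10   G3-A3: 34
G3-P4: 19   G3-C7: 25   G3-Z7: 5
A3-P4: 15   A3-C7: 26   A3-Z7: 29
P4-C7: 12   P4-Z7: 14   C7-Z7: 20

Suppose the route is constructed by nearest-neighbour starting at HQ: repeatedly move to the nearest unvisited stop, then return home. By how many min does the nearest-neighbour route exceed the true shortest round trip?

HQ: Z7=10, G3=15, P4=18, C7=30, A3=33 ⇒ Z7
Z7: G3=5, P4=14, C7=20, A3=29 ⇒ G3
G3: P4=19, C7=25, A3=34 ⇒ P4
P4: C7=12, A3=15 ⇒ C7
C7: A3=26 ⇒ A3
NN route HQ → Z7 → G3 → P4 → C7 → A3 → HQ costs 105.
Optimal: HQ → G3 → Z7 → C7 → A3 → P4 → HQ costs 99 (by enumerating all 60 distinct tours).
Excess = 105 − 99 = 6.

6 min longer than the optimal tour.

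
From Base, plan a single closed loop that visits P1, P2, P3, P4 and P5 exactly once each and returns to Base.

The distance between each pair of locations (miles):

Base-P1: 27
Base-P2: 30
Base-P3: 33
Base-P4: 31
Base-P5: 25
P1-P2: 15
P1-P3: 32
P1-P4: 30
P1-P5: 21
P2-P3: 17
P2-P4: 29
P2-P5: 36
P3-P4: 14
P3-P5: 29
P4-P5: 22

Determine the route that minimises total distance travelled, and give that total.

With 5 stops there are 5!/2 = 60 distinct round trips (a route and its reverse cost the same).
Base-P1-P2-P3-P4-P5-Base: 27+15+17+14+22+25 = 120
Base-P1-P2-P3-P5-P4-Base: 27+15+17+29+22+31 = 141
Base-P1-P2-P4-P3-P5-Base: 27+15+29+14+29+25 = 139
Base-P1-P2-P4-P5-P3-Base: 27+15+29+22+29+33 = 155
Base-P1-P2-P5-P3-P4-Base: 27+15+36+29+14+31 = 152
Base-P1-P2-P5-P4-P3-Base: 27+15+36+22+14+33 = 147
Base-P1-P3-P2-P4-P5-Base: 27+32+17+29+22+25 = 152
Base-P1-P3-P2-P5-P4-Base: 27+32+17+36+22+31 = 165
Base-P1-P3-P4-P2-P5-Base: 27+32+14+29+36+25 = 163
Base-P1-P3-P4-P5-P2-Base: 27+32+14+22+36+30 = 161
Base-P1-P3-P5-P2-P4-Base: 27+32+29+36+29+31 = 184
Base-P1-P3-P5-P4-P2-Base: 27+32+29+22+29+30 = 169
Base-P1-P4-P2-P3-P5-Base: 27+30+29+17+29+25 = 157
Base-P1-P4-P2-P5-P3-Base: 27+30+29+36+29+33 = 184
… (46 more)
The minimum is 120.
One optimal route: Base → P1 → P2 → P3 → P4 → P5 → Base (or its reverse).

Shortest round trip = 120 miles.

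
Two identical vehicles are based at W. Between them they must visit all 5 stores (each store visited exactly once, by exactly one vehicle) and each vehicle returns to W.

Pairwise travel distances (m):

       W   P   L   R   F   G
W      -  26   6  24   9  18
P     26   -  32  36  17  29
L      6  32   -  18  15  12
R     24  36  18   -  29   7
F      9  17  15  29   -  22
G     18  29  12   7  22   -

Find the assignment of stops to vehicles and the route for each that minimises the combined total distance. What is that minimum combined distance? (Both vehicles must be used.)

Try each way of splitting the stops between the two vehicles (each non-empty) and, for each split, find the best tour for each vehicle:
  {P} + {L, R, F, G}: 52 + 62 = 114
  {L} + {P, R, F, G}: 12 + 86 = 98
  {P, L} + {R, F, G}: 64 + 62 = 126
  {R} + {P, L, F, G}: 48 + 73 = 121
  {P, R} + {L, F, G}: 86 + 49 = 135
  {L, R} + {P, F, G}: 48 + 73 = 121
  … (15 splits in total)
Best: vehicle 1 W → L → W = 12; vehicle 2 W → R → G → P → F → W = 86; combined 98.

Minimum combined distance: 98 m.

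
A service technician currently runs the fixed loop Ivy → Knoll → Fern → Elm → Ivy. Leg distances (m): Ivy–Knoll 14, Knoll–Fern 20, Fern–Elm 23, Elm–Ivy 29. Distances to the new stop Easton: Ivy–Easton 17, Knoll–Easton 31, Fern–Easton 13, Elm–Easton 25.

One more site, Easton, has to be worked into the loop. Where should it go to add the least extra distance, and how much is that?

Minimum extra distance: 13 m, inserting Easton between Elm and Ivy.

Insertion cost between consecutive stops i–j is d(i,Easton) + d(Easton,j) − d(i,j):
  between Ivy and Knoll: 17 + 31 − 14 = 34
  between Knoll and Fern: 31 + 13 − 20 = 24
  between Fern and Elm: 13 + 25 − 23 = 15
  between Elm and Ivy: 25 + 17 − 29 = 13
Cheapest insertion is between Elm and Ivy, adding 13.
New total = 86 + 13 = 99.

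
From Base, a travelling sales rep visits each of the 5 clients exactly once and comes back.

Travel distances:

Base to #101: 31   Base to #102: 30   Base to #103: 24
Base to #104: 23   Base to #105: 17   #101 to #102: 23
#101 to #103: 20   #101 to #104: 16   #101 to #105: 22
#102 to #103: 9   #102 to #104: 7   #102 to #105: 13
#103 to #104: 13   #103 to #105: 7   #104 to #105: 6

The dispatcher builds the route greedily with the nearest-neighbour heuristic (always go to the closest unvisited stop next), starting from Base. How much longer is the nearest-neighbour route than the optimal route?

Base: #105=17, #104=23, #103=24, #102=30, #101=31 ⇒ #105
#105: #104=6, #103=7, #102=13, #101=22 ⇒ #104
#104: #102=7, #103=13, #101=16 ⇒ #102
#102: #103=9, #101=23 ⇒ #103
#103: #101=20 ⇒ #101
NN route Base → #105 → #104 → #102 → #103 → #101 → Base costs 90.
Optimal: Base → #101 → #104 → #102 → #103 → #105 → Base costs 87 (by enumerating all 60 distinct tours).
Excess = 90 − 87 = 3.

3 longer than the optimal tour.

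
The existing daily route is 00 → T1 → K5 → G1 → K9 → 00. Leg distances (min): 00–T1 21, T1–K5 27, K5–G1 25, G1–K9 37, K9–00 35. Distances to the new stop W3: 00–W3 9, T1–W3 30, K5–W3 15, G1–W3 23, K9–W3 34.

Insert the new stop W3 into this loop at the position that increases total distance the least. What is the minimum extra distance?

Adding 8 min by placing W3 on the K9–00 leg.

Insertion cost between consecutive stops i–j is d(i,W3) + d(W3,j) − d(i,j):
  between 00 and T1: 9 + 30 − 21 = 18
  between T1 and K5: 30 + 15 − 27 = 18
  between K5 and G1: 15 + 23 − 25 = 13
  between G1 and K9: 23 + 34 − 37 = 20
  between K9 and 00: 34 + 9 − 35 = 8
Cheapest insertion is between K9 and 00, adding 8.
New total = 145 + 8 = 153.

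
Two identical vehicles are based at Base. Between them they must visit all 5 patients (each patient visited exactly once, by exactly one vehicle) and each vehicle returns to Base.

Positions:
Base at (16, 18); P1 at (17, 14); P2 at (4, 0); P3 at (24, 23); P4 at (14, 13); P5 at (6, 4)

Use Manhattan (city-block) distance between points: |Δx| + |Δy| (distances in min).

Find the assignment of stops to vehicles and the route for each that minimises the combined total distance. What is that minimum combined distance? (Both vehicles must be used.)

88 min — the smallest possible combined total.

Try each way of splitting the stops between the two vehicles (each non-empty) and, for each split, find the best tour for each vehicle:
  {P1} + {P2, P3, P4, P5}: 10 + 86 = 96
  {P2} + {P1, P3, P4, P5}: 60 + 74 = 134
  {P1, P2} + {P3, P4, P5}: 62 + 74 = 136
  {P3} + {P1, P2, P4, P5}: 26 + 62 = 88
  {P1, P3} + {P2, P4, P5}: 34 + 60 = 94
  {P2, P3} + {P1, P4, P5}: 86 + 50 = 136
  … (15 splits in total)
Best: vehicle 1 Base → P3 → Base = 26; vehicle 2 Base → P1 → P2 → P5 → P4 → Base = 62; combined 88.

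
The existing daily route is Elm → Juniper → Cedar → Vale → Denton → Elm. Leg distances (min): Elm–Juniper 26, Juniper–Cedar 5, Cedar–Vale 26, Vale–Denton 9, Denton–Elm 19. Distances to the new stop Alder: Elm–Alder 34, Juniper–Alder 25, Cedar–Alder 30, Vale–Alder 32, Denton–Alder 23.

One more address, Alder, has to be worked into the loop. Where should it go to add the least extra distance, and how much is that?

+33 min — insert Alder between Elm and Juniper.

Insertion cost between consecutive stops i–j is d(i,Alder) + d(Alder,j) − d(i,j):
  between Elm and Juniper: 34 + 25 − 26 = 33
  between Juniper and Cedar: 25 + 30 − 5 = 50
  between Cedar and Vale: 30 + 32 − 26 = 36
  between Vale and Denton: 32 + 23 − 9 = 46
  between Denton and Elm: 23 + 34 − 19 = 38
Cheapest insertion is between Elm and Juniper, adding 33.
New total = 85 + 33 = 118.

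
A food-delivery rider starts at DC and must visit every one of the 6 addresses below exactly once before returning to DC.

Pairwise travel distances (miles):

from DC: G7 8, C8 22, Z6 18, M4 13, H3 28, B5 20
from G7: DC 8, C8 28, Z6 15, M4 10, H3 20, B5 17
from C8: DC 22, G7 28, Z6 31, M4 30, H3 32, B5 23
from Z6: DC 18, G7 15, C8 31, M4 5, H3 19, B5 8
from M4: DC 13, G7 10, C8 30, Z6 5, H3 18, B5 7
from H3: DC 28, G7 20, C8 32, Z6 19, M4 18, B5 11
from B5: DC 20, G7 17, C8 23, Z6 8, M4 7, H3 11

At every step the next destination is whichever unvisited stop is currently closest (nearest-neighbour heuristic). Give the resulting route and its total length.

Total distance 96 miles via the nearest-neighbour route DC → G7 → M4 → Z6 → B5 → H3 → C8 → DC.

From DC: distances to unvisited — G7=8, M4=13, Z6=18, B5=20, C8=22, H3=28. Nearest is G7 (8).
From G7: distances to unvisited — M4=10, Z6=15, B5=17, H3=20, C8=28. Nearest is M4 (10).
From M4: distances to unvisited — Z6=5, B5=7, H3=18, C8=30. Nearest is Z6 (5).
From Z6: distances to unvisited — B5=8, H3=19, C8=31. Nearest is B5 (8).
From B5: distances to unvisited — H3=11, C8=23. Nearest is H3 (11).
From H3: distances to unvisited — C8=32. Nearest is C8 (32).
Return C8→DC: 22.
Total = 8 + 10 + 5 + 8 + 11 + 32 + 22 = 96.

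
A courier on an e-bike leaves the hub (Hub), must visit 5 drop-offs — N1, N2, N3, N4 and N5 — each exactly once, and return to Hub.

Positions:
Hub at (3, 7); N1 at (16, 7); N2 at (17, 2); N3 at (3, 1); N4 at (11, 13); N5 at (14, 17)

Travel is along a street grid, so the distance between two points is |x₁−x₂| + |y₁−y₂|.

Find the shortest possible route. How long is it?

With 5 stops there are 5!/2 = 60 distinct round trips (a route and its reverse cost the same).
Hub-N1-N2-N3-N4-N5-Hub: 13+6+15+20+7+21 = 82
Hub-N1-N2-N3-N5-N4-Hub: 13+6+15+27+7+14 = 82
Hub-N1-N2-N4-N3-N5-Hub: 13+6+17+20+27+21 = 104
Hub-N1-N2-N4-N5-N3-Hub: 13+6+17+7+27+6 = 76
Hub-N1-N2-N5-N3-N4-Hub: 13+6+18+27+20+14 = 98
Hub-N1-N2-N5-N4-N3-Hub: 13+6+18+7+20+6 = 70
Hub-N1-N3-N2-N4-N5-Hub: 13+19+15+17+7+21 = 92
Hub-N1-N3-N2-N5-N4-Hub: 13+19+15+18+7+14 = 86
Hub-N1-N3-N4-N2-N5-Hub: 13+19+20+17+18+21 = 108
Hub-N1-N3-N4-N5-N2-Hub: 13+19+20+7+18+19 = 96
Hub-N1-N3-N5-N2-N4-Hub: 13+19+27+18+17+14 = 108
Hub-N1-N3-N5-N4-N2-Hub: 13+19+27+7+17+19 = 102
Hub-N1-N4-N2-N3-N5-Hub: 13+11+17+15+27+21 = 104
Hub-N1-N4-N2-N5-N3-Hub: 13+11+17+18+27+6 = 92
… (46 more)
Hub-N3-N2-N1-N5-N4-Hub: 6+15+6+12+7+14 = 60  ← best
The minimum is 60.
One optimal route: Hub → N3 → N2 → N1 → N5 → N4 → Hub (or its reverse).

Shortest round trip = 60.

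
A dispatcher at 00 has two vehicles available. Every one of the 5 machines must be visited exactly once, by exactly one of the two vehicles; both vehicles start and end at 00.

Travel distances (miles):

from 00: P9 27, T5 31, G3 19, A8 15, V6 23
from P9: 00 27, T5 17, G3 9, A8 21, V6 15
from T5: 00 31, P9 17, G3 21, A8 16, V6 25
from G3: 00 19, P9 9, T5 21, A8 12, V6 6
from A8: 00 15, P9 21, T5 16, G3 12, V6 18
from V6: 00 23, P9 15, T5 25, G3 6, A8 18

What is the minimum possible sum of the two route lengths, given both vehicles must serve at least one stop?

116 miles — the smallest possible combined total.

There are 2^4 − 1 = 15 ways to divide the 5 stops into two non-empty groups. For each, the best each vehicle can do is its own shortest tour through its group:
  {P9} + {T5, G3, A8, V6}: 54 + 81 = 135
  {T5} + {P9, G3, A8, V6}: 62 + 74 = 136
  {P9, T5} + {G3, A8, V6}: 75 + 56 = 131
  {G3} + {P9, T5, A8, V6}: 38 + 86 = 124
  {P9, G3} + {T5, A8, V6}: 55 + 79 = 134
  {T5, G3} + {P9, A8, V6}: 71 + 74 = 145
  … (15 splits in total)
  {A8} + {P9, T5, G3, V6}: 30 + 86 = 116  ← best
Best: vehicle 1 00 → A8 → 00 = 30; vehicle 2 00 → T5 → P9 → G3 → V6 → 00 = 86; combined 116.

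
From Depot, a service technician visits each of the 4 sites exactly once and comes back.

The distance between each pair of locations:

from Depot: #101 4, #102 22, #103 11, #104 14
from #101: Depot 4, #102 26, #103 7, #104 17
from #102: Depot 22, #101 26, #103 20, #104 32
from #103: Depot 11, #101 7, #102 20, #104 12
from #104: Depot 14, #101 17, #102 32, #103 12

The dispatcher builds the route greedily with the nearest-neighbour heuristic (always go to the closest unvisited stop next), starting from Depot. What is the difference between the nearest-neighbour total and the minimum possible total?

Depot: #101=4, #103=11, #104=14, #102=22 ⇒ #101
#101: #103=7, #104=17, #102=26 ⇒ #103
#103: #104=12, #102=20 ⇒ #104
#104: #102=32 ⇒ #102
NN route Depot → #101 → #103 → #104 → #102 → Depot costs 77.
Optimal: Depot → #101 → #104 → #103 → #102 → Depot costs 75 (by enumerating all 12 distinct tours).
Excess = 77 − 75 = 2.

The nearest-neighbour route is 2 longer than optimal.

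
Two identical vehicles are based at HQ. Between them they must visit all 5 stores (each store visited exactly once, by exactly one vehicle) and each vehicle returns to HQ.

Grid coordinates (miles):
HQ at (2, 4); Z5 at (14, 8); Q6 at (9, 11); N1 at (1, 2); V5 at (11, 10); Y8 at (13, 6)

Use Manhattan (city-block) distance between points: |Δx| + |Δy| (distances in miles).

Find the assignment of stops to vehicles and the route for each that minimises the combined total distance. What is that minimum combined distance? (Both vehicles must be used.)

Check every non-empty split of the stops between the two vehicles; for each half take its own optimal tour:
  {Z5} + {Q6, N1, V5, Y8}: 32 + 42 = 74
  {Q6} + {Z5, N1, V5, Y8}: 28 + 42 = 70
  {Z5, Q6} + {N1, V5, Y8}: 38 + 40 = 78
  {N1} + {Z5, Q6, V5, Y8}: 6 + 38 = 44
  {Z5, N1} + {Q6, V5, Y8}: 38 + 36 = 74
  {Q6, N1} + {Z5, V5, Y8}: 34 + 36 = 70
  … (15 splits in total)
Best: vehicle 1 HQ → N1 → HQ = 6; vehicle 2 HQ → Q6 → V5 → Z5 → Y8 → HQ = 38; combined 44.

Minimum combined distance: 44 miles.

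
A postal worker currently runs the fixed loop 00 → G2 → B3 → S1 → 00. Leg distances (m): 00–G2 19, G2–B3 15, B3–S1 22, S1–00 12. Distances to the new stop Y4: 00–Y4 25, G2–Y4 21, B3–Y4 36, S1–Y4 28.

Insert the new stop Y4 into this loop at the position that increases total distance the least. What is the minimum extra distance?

+27 m — insert Y4 between 00 and G2.

Insertion cost between consecutive stops i–j is d(i,Y4) + d(Y4,j) − d(i,j):
  between 00 and G2: 25 + 21 − 19 = 27
  between G2 and B3: 21 + 36 − 15 = 42
  between B3 and S1: 36 + 28 − 22 = 42
  between S1 and 00: 28 + 25 − 12 = 41
Cheapest insertion is between 00 and G2, adding 27.
New total = 68 + 27 = 95.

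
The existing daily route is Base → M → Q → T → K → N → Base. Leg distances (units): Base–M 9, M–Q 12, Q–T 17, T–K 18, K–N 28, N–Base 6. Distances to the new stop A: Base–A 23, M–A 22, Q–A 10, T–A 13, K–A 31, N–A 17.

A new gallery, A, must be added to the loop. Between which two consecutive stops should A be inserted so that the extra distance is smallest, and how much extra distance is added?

Adding 6 by placing A on the Q–T leg.

Insertion cost between consecutive stops i–j is d(i,A) + d(A,j) − d(i,j):
  between Base and M: 23 + 22 − 9 = 36
  between M and Q: 22 + 10 − 12 = 20
  between Q and T: 10 + 13 − 17 = 6
  between T and K: 13 + 31 − 18 = 26
  between K and N: 31 + 17 − 28 = 20
  between N and Base: 17 + 23 − 6 = 34
Cheapest insertion is between Q and T, adding 6.
New total = 90 + 6 = 96.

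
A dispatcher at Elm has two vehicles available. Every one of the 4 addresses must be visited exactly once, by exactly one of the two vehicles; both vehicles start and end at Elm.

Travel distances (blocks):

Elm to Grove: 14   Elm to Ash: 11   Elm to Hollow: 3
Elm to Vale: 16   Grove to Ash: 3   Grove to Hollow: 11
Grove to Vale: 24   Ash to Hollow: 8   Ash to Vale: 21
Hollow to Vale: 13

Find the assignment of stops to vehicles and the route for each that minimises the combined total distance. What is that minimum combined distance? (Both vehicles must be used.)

Minimum combined distance: 60 blocks.

There are 2^3 − 1 = 7 ways to divide the 4 stops into two non-empty groups. For each, the best each vehicle can do is its own shortest tour through its group:
  {Grove} + {Ash, Hollow, Vale}: 28 + 48 = 76
  {Ash} + {Grove, Hollow, Vale}: 22 + 54 = 76
  {Grove, Ash} + {Hollow, Vale}: 28 + 32 = 60
  {Hollow} + {Grove, Ash, Vale}: 6 + 54 = 60
  {Grove, Hollow} + {Ash, Vale}: 28 + 48 = 76
  {Ash, Hollow} + {Grove, Vale}: 22 + 54 = 76
  … (7 splits in total)
Best: vehicle 1 Elm → Grove → Ash → Elm = 28; vehicle 2 Elm → Hollow → Vale → Elm = 32; combined 60.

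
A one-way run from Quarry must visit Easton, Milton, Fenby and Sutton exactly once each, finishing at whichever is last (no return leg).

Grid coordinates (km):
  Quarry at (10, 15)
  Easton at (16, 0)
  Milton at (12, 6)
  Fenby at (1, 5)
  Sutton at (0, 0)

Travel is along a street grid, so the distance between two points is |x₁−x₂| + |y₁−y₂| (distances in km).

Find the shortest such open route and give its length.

Minimum one-way distance = 43 km.

There are 4! = 24 possible orderings.
Quarry - Easton - Milton - Fenby - Sutton: 21+10+12+6 = 49
Quarry - Easton - Milton - Sutton - Fenby: 21+10+18+6 = 55
Quarry - Easton - Fenby - Milton - Sutton: 21+20+12+18 = 71
Quarry - Easton - Fenby - Sutton - Milton: 21+20+6+18 = 65
Quarry - Easton - Sutton - Milton - Fenby: 21+16+18+12 = 67
Quarry - Easton - Sutton - Fenby - Milton: 21+16+6+12 = 55
Quarry - Milton - Easton - Fenby - Sutton: 11+10+20+6 = 47
Quarry - Milton - Easton - Sutton - Fenby: 11+10+16+6 = 43
Quarry - Milton - Fenby - Easton - Sutton: 11+12+20+16 = 59
Quarry - Milton - Fenby - Sutton - Easton: 11+12+6+16 = 45
Quarry - Milton - Sutton - Easton - Fenby: 11+18+16+20 = 65
Quarry - Milton - Sutton - Fenby - Easton: 11+18+6+20 = 55
Quarry - Fenby - Easton - Milton - Sutton: 19+20+10+18 = 67
Quarry - Fenby - Easton - Sutton - Milton: 19+20+16+18 = 73
… (10 more)
The minimum is 43.
One shortest path: Quarry → Milton → Easton → Sutton → Fenby.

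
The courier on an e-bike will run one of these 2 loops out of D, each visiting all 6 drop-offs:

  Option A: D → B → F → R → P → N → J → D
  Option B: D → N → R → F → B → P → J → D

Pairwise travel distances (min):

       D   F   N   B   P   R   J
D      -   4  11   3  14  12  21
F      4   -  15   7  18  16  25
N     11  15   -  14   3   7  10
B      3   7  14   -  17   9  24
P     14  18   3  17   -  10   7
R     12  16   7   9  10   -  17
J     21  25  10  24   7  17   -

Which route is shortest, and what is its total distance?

Shortest is Option A, total 70 min.

Option A: 3 + 7 + 16 + 10 + 3 + 10 + 21 = 70
Option B: 11 + 7 + 16 + 7 + 17 + 7 + 21 = 86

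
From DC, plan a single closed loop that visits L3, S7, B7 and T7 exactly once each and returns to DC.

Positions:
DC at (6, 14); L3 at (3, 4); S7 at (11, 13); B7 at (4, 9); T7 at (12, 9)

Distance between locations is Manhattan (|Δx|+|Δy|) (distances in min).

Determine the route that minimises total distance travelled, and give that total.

With 4 stops there are 4!/2 = 12 distinct round trips (a route and its reverse cost the same).
DC→L3→S7→B7→T7→DC: 13+17+11+8+11 = 60
DC→L3→S7→T7→B7→DC: 13+17+5+8+7 = 50
DC→L3→B7→S7→T7→DC: 13+6+11+5+11 = 46
DC→L3→B7→T7→S7→DC: 13+6+8+5+6 = 38
DC→L3→T7→S7→B7→DC: 13+14+5+11+7 = 50
DC→L3→T7→B7→S7→DC: 13+14+8+11+6 = 52
DC→S7→L3→B7→T7→DC: 6+17+6+8+11 = 48
DC→S7→L3→T7→B7→DC: 6+17+14+8+7 = 52
DC→S7→B7→L3→T7→DC: 6+11+6+14+11 = 48
DC→S7→T7→L3→B7→DC: 6+5+14+6+7 = 38
DC→B7→L3→S7→T7→DC: 7+6+17+5+11 = 46
DC→B7→S7→L3→T7→DC: 7+11+17+14+11 = 60
The minimum is 38.
One optimal route: DC → L3 → B7 → T7 → S7 → DC (or its reverse).

38 min — the shortest possible round trip.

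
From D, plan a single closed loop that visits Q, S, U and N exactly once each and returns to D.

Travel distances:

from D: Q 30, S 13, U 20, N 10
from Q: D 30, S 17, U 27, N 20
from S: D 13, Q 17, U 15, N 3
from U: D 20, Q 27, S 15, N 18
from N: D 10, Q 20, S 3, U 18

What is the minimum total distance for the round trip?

D → Q → S → U → N → D: 30+17+15+18+10 = 90
D → Q → S → N → U → D: 30+17+3+18+20 = 88
D → Q → U → S → N → D: 30+27+15+3+10 = 85
D → Q → U → N → S → D: 30+27+18+3+13 = 91
D → Q → N → S → U → D: 30+20+3+15+20 = 88
D → Q → N → U → S → D: 30+20+18+15+13 = 96
D → S → Q → U → N → D: 13+17+27+18+10 = 85
D → S → Q → N → U → D: 13+17+20+18+20 = 88
D → S → U → Q → N → D: 13+15+27+20+10 = 85
D → S → N → Q → U → D: 13+3+20+27+20 = 83
D → U → Q → S → N → D: 20+27+17+3+10 = 77
D → U → S → Q → N → D: 20+15+17+20+10 = 82
The minimum is 77.
One optimal route: D → U → Q → S → N → D (or its reverse).

77 — the shortest possible round trip.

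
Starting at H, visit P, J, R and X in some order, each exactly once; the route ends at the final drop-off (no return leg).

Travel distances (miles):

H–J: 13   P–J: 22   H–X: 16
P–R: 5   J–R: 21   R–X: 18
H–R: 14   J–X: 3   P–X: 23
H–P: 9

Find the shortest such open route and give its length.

35 miles — the minimum one-way total.

There are 4! = 24 possible orderings.
H→P→J→R→X: 9+22+21+18 = 70
H→P→J→X→R: 9+22+3+18 = 52
H→P→R→J→X: 9+5+21+3 = 38
H→P→R→X→J: 9+5+18+3 = 35
H→P→X→J→R: 9+23+3+21 = 56
H→P→X→R→J: 9+23+18+21 = 71
H→J→P→R→X: 13+22+5+18 = 58
H→J→P→X→R: 13+22+23+18 = 76
H→J→R→P→X: 13+21+5+23 = 62
H→J→R→X→P: 13+21+18+23 = 75
H→J→X→P→R: 13+3+23+5 = 44
H→J→X→R→P: 13+3+18+5 = 39
H→R→P→J→X: 14+5+22+3 = 44
H→R→P→X→J: 14+5+23+3 = 45
… (10 more)
The minimum is 35.
One shortest path: H → P → R → X → J.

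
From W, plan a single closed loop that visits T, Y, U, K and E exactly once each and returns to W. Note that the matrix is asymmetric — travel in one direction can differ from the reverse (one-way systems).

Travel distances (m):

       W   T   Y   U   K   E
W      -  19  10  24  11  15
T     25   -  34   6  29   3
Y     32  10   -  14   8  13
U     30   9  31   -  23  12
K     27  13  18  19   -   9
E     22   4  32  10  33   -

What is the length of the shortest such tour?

Shortest round trip = 67 m.

W→T→Y→U→K→E→W: 19+34+14+23+9+22 = 121
W→T→Y→U→E→K→W: 19+34+14+12+33+27 = 139
W→T→Y→K→U→E→W: 19+34+8+19+12+22 = 114
W→T→Y→K→E→U→W: 19+34+8+9+10+30 = 110
W→T→Y→E→U→K→W: 19+34+13+10+23+27 = 126
W→T→Y→E→K→U→W: 19+34+13+33+19+30 = 148
W→T→U→Y→K→E→W: 19+6+31+8+9+22 = 95
W→T→U→Y→E→K→W: 19+6+31+13+33+27 = 129
W→T→U→K→Y→E→W: 19+6+23+18+13+22 = 101
W→T→U→K→E→Y→W: 19+6+23+9+32+32 = 121
W→T→U→E→Y→K→W: 19+6+12+32+8+27 = 104
W→T→U→E→K→Y→W: 19+6+12+33+18+32 = 120
W→T→K→Y→U→E→W: 19+29+18+14+12+22 = 114
W→T→K→Y→E→U→W: 19+29+18+13+10+30 = 119
… (106 more)
W→Y→K→E→T→U→W: 10+8+9+4+6+30 = 67  ← best
The minimum is 67.
One optimal route: W → Y → K → E → T → U → W.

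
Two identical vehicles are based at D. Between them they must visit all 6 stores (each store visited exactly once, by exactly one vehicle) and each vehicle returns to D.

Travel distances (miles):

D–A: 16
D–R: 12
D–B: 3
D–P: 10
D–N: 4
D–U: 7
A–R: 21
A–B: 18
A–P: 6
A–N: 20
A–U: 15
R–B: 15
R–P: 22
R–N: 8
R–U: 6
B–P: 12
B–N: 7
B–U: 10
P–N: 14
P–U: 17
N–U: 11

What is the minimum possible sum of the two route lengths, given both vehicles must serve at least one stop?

There are 2^5 − 1 = 31 ways to divide the 6 stops into two non-empty groups. For each, the best each vehicle can do is its own shortest tour through its group:
  {A} + {R, B, P, N, U}: 32 + 50 = 82
  {R} + {A, B, P, N, U}: 24 + 51 = 75
  {A, R} + {B, P, N, U}: 49 + 47 = 96
  {B} + {A, R, P, N, U}: 6 + 49 = 55
  {A, B} + {R, P, N, U}: 37 + 45 = 82
  {R, B} + {A, P, N, U}: 30 + 46 = 76
  … (31 splits in total)
Best: vehicle 1 D → B → D = 6; vehicle 2 D → P → A → U → R → N → D = 49; combined 55.

Minimum combined distance: 55 miles.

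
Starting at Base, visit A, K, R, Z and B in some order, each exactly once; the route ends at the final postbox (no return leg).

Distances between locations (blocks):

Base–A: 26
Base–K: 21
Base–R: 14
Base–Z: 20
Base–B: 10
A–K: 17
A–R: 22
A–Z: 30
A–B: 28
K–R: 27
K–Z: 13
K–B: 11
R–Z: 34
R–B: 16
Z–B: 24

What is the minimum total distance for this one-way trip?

78 blocks — the minimum one-way total.

There are 5! = 120 possible orderings.
Base→A→K→R→Z→B: 26+17+27+34+24 = 128
Base→A→K→R→B→Z: 26+17+27+16+24 = 110
Base→A→K→Z→R→B: 26+17+13+34+16 = 106
Base→A→K→Z→B→R: 26+17+13+24+16 = 96
Base→A→K→B→R→Z: 26+17+11+16+34 = 104
Base→A→K→B→Z→R: 26+17+11+24+34 = 112
Base→A→R→K→Z→B: 26+22+27+13+24 = 112
Base→A→R→K→B→Z: 26+22+27+11+24 = 110
Base→A→R→Z→K→B: 26+22+34+13+11 = 106
Base→A→R→Z→B→K: 26+22+34+24+11 = 117
Base→A→R→B→K→Z: 26+22+16+11+13 = 88
Base→A→R→B→Z→K: 26+22+16+24+13 = 101
Base→A→Z→K→R→B: 26+30+13+27+16 = 112
Base→A→Z→K→B→R: 26+30+13+11+16 = 96
… (106 more)
Base→B→R→A→K→Z: 10+16+22+17+13 = 78  ← best
The minimum is 78.
One shortest path: Base → B → R → A → K → Z.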